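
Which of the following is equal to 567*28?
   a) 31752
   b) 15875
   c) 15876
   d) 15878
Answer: c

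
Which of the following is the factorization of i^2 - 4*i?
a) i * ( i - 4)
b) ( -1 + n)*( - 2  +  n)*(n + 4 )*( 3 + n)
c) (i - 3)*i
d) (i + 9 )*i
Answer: a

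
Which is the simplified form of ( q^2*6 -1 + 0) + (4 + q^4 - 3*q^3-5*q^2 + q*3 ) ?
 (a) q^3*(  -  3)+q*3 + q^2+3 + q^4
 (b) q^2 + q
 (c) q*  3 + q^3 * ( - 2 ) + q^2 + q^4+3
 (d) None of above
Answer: a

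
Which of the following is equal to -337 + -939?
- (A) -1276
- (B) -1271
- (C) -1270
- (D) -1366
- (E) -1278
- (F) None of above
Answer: A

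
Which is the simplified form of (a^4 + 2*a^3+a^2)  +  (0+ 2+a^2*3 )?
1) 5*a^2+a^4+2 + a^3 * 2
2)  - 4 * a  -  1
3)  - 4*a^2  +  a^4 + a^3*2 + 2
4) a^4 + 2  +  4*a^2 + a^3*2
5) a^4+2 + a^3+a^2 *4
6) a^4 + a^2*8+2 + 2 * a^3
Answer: 4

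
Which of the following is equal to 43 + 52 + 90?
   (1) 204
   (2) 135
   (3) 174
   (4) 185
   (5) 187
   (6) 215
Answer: 4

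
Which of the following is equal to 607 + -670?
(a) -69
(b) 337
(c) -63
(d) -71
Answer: c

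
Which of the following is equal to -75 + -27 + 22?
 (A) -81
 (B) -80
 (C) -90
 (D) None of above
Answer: B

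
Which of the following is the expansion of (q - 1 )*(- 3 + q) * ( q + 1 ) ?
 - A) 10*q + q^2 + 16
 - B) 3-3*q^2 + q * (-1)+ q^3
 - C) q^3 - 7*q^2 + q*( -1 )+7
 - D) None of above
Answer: B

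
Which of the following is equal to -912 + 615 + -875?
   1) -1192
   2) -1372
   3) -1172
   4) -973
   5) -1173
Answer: 3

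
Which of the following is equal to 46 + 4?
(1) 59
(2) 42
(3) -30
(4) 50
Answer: 4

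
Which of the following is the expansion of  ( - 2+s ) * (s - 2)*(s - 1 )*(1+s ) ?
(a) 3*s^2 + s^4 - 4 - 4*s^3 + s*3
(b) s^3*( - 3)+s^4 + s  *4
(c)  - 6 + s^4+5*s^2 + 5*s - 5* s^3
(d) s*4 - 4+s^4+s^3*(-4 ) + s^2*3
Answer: d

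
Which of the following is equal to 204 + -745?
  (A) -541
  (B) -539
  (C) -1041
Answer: A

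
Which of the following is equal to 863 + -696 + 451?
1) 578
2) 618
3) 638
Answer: 2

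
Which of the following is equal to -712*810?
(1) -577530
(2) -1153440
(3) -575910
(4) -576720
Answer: 4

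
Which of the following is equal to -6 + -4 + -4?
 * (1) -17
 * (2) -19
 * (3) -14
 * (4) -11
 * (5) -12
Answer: 3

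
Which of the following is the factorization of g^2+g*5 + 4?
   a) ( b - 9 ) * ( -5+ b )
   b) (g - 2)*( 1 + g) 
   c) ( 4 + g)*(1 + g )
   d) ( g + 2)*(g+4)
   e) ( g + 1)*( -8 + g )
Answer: c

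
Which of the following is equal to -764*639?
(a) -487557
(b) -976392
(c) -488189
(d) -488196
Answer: d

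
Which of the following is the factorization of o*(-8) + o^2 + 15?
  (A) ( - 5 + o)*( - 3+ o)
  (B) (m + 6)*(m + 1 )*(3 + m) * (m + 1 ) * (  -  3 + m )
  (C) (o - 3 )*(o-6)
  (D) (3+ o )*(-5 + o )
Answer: A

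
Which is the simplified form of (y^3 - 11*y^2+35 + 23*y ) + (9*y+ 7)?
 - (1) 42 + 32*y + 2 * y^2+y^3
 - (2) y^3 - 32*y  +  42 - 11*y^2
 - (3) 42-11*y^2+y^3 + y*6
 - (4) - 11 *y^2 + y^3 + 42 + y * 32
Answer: 4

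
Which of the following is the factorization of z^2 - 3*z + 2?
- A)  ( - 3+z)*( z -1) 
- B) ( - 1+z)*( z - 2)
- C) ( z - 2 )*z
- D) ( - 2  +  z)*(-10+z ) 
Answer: B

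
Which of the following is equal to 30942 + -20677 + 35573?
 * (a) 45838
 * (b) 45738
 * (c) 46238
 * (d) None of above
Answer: a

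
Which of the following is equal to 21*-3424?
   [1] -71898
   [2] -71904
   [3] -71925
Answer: 2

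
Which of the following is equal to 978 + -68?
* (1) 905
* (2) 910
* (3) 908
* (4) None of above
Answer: 2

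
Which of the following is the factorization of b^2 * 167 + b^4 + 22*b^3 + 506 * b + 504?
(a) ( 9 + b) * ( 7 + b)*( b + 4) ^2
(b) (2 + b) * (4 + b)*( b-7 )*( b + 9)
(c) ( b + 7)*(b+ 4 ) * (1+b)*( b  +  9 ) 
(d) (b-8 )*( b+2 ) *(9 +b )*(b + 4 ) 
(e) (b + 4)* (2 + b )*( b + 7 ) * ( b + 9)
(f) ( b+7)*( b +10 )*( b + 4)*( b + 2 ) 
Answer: e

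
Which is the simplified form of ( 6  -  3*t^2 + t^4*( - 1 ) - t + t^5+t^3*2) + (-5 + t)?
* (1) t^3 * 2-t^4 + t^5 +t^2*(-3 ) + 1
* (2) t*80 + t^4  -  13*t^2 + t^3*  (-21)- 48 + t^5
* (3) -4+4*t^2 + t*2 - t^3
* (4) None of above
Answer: 1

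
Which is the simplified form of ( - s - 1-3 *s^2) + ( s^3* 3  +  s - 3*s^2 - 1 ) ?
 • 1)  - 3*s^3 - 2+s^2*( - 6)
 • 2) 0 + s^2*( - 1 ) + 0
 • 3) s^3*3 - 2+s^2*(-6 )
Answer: 3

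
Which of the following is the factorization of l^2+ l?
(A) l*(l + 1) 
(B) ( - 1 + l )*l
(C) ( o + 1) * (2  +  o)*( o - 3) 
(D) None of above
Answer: A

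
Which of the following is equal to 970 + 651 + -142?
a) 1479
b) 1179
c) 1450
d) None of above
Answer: a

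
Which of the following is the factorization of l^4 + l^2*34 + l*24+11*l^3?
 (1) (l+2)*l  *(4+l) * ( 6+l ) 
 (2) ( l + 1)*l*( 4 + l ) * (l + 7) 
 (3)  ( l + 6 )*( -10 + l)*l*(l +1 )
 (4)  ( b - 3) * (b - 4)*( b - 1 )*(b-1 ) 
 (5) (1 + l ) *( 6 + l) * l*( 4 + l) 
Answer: 5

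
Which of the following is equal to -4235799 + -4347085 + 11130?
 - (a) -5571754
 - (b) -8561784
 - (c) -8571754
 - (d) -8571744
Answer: c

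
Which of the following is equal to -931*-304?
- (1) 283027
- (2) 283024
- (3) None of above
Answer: 2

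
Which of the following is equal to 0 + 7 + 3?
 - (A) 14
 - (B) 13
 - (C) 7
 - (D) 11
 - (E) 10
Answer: E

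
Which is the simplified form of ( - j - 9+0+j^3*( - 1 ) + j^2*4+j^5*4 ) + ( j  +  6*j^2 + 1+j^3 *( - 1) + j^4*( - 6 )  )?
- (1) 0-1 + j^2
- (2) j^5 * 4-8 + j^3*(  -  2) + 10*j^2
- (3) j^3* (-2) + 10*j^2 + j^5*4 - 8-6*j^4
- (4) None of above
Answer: 3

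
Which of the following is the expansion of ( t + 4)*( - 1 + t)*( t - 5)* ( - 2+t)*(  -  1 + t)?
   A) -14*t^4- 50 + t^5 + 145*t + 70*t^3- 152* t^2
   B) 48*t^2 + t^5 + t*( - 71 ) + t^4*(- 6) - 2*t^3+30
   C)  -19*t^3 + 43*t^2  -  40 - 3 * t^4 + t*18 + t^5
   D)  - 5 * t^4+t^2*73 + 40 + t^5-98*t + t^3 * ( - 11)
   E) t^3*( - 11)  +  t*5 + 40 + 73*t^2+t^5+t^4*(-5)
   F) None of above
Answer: D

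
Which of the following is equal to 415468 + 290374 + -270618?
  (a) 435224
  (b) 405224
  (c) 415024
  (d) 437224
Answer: a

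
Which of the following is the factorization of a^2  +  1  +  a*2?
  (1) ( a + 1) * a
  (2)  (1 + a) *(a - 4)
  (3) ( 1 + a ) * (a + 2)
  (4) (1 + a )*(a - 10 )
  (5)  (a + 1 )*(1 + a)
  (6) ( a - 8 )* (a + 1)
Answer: 5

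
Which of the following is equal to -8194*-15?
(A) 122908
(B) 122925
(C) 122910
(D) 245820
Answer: C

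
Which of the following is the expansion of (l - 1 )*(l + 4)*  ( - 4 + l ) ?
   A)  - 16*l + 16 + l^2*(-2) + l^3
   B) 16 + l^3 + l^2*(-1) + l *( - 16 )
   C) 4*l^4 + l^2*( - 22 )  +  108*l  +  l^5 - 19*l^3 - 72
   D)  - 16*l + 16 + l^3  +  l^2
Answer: B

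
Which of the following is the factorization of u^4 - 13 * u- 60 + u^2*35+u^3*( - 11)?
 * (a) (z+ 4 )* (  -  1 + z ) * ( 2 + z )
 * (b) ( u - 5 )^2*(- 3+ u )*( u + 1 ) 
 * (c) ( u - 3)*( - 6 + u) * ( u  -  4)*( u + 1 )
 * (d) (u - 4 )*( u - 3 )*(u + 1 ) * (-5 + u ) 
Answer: d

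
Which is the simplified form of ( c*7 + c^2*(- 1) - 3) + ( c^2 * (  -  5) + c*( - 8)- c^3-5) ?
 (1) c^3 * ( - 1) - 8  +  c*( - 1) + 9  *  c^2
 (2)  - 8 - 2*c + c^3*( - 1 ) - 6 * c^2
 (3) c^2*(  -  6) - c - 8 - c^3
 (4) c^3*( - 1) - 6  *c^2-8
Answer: 3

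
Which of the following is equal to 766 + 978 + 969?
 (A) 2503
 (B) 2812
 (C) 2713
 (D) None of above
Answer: C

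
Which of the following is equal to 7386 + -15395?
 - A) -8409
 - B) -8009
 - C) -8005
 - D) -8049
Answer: B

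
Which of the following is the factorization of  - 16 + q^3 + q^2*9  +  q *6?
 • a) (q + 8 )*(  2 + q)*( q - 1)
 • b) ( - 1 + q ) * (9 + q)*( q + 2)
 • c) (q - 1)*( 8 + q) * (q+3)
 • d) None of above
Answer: a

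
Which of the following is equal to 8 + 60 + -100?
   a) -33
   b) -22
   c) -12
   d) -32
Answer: d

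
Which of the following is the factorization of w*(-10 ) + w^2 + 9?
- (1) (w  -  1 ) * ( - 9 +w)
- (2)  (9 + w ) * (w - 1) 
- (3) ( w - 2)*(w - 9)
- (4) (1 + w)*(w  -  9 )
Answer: 1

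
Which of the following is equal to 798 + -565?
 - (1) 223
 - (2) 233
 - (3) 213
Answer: 2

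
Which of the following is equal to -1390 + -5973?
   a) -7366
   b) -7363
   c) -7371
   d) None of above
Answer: b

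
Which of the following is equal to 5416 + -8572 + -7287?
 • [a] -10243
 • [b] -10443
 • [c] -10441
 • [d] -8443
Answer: b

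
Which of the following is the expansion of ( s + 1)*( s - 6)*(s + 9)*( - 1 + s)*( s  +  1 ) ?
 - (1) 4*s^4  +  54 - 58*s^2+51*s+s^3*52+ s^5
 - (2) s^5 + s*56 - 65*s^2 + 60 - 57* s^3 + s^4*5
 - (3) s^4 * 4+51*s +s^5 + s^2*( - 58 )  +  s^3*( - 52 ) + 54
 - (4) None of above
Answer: 3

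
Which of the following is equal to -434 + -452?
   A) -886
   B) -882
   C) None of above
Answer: A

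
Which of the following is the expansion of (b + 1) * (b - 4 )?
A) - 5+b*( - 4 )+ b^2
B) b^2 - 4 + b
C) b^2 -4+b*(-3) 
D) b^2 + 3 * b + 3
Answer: C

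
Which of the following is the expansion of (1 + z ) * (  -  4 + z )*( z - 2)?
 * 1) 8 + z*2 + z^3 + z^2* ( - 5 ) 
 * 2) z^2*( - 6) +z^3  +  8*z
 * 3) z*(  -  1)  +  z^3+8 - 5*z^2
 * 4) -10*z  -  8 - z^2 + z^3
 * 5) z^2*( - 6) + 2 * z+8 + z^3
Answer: 1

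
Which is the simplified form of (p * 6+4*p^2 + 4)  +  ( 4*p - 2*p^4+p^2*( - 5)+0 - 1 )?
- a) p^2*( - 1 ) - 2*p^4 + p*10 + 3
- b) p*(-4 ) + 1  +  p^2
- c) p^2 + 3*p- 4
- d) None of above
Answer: a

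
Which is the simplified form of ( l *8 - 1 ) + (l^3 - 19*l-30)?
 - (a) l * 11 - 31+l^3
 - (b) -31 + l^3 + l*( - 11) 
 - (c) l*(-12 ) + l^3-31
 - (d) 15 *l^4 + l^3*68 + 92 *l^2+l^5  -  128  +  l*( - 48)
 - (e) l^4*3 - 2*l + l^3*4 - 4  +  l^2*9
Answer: b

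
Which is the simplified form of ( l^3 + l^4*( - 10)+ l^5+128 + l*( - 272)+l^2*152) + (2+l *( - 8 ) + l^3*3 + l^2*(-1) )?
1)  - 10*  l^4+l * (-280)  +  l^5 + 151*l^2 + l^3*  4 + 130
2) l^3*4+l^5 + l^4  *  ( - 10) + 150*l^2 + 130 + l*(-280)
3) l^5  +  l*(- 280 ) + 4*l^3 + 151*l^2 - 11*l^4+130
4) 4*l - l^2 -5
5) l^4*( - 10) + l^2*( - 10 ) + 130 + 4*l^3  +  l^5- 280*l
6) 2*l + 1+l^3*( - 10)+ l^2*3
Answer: 1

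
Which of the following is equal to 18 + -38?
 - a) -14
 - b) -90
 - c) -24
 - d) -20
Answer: d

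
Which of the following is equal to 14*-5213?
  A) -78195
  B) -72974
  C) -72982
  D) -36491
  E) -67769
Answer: C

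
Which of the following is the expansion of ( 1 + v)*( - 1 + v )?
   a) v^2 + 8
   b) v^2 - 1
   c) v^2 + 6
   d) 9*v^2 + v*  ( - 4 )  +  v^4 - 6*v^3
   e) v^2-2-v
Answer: b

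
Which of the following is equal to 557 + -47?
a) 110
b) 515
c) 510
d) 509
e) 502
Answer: c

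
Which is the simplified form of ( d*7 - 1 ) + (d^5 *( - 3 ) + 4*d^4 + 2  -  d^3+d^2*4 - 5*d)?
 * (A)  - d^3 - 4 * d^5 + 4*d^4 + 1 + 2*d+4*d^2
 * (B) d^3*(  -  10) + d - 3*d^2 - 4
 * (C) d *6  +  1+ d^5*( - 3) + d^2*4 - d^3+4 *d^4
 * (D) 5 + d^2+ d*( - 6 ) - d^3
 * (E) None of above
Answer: E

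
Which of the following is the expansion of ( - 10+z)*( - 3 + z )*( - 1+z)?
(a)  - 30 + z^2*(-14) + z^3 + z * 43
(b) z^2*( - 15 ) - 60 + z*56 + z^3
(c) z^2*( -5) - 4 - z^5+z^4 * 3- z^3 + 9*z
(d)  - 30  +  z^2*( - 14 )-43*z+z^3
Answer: a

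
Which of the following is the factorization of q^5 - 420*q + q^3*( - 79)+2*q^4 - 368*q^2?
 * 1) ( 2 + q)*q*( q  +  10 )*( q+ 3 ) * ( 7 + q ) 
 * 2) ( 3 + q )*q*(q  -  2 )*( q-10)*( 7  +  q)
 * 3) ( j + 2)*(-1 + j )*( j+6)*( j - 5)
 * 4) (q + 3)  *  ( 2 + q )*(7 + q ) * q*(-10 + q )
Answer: 4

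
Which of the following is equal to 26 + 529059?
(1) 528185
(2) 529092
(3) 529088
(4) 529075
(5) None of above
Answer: 5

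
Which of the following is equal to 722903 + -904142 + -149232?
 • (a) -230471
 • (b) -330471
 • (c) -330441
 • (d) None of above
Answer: b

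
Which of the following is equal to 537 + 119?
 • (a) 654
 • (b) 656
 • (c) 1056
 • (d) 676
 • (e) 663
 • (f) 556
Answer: b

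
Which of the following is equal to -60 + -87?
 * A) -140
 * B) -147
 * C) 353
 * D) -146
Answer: B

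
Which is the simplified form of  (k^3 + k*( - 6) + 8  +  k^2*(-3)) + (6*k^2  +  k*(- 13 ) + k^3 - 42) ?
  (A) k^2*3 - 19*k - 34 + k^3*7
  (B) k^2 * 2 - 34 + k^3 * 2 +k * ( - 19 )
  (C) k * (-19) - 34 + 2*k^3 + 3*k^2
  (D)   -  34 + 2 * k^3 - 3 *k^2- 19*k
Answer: C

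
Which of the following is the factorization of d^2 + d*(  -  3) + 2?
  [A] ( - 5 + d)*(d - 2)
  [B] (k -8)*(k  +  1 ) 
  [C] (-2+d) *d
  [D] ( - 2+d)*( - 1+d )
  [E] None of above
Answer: D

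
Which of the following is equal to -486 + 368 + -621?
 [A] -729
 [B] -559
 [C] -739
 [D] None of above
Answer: C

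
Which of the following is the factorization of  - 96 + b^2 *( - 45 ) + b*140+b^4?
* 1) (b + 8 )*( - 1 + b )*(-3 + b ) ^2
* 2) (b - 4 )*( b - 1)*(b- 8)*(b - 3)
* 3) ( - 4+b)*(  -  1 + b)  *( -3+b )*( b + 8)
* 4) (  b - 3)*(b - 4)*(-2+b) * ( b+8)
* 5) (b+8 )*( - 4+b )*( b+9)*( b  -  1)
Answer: 3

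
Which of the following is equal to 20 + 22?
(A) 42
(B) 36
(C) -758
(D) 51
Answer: A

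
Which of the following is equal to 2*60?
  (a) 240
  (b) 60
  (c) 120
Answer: c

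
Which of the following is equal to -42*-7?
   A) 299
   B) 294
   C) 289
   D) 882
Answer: B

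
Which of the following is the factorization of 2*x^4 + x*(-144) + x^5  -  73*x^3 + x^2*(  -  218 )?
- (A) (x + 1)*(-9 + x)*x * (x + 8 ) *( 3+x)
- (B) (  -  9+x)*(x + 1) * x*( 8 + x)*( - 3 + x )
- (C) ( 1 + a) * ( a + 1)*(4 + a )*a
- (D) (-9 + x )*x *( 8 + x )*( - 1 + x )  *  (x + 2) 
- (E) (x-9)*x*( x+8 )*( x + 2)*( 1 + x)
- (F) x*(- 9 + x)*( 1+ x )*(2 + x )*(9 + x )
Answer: E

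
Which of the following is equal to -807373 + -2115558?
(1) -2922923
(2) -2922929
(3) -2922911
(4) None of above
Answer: 4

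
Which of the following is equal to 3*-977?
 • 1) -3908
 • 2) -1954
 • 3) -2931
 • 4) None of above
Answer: 3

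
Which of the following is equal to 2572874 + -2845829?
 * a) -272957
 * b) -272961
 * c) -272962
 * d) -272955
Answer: d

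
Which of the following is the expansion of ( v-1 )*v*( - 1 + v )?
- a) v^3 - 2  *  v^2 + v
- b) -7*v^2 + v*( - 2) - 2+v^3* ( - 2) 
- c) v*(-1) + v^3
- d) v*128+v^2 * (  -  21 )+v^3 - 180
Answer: a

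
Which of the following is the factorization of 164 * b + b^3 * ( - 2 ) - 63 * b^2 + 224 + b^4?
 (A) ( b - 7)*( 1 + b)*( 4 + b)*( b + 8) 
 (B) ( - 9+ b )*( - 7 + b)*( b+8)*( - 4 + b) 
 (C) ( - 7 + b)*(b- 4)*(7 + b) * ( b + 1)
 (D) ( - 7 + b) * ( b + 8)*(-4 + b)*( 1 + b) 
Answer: D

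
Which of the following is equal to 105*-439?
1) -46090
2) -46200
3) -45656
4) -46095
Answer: 4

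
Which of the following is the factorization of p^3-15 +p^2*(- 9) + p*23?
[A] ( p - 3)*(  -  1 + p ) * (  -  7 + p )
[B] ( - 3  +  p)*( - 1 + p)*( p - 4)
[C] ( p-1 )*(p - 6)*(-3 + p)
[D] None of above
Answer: D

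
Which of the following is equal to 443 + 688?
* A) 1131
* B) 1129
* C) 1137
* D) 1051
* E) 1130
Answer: A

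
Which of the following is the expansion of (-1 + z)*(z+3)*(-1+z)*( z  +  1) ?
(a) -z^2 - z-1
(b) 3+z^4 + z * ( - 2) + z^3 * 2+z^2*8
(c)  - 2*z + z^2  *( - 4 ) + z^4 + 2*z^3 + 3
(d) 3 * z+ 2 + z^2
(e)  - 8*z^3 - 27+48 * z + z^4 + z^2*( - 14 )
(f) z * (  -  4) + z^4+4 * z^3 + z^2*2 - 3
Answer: c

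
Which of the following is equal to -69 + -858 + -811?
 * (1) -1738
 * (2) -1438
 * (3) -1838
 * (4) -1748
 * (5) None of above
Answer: 1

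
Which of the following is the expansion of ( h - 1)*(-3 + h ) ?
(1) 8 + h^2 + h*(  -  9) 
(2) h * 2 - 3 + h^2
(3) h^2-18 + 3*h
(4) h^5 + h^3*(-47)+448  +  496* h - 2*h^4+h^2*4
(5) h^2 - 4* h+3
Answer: 5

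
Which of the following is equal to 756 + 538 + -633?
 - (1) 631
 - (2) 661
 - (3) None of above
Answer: 2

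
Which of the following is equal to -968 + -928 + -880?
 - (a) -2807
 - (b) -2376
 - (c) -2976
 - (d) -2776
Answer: d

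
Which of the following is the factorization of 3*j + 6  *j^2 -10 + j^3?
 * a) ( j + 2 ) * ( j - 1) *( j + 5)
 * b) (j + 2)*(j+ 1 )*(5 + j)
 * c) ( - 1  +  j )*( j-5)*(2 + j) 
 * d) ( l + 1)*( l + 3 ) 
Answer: a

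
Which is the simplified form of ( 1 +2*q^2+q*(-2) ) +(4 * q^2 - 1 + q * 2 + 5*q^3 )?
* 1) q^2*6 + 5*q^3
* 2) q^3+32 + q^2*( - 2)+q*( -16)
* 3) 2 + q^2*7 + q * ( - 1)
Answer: 1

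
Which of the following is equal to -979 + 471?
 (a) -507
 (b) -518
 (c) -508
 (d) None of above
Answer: c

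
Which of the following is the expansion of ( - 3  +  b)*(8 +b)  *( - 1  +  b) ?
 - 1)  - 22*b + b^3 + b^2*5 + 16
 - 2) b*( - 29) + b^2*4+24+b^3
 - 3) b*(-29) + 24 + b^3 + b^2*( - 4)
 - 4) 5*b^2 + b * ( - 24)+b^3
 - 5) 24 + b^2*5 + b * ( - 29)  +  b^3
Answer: 2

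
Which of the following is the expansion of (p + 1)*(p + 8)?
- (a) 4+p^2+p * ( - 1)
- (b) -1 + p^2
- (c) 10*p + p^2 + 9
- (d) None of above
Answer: d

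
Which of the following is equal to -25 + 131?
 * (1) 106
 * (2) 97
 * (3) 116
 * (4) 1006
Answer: 1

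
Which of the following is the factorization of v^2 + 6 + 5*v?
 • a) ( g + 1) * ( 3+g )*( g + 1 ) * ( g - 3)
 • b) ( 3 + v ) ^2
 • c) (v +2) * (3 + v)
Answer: c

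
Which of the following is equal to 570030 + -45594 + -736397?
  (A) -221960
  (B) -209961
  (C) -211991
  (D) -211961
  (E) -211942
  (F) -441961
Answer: D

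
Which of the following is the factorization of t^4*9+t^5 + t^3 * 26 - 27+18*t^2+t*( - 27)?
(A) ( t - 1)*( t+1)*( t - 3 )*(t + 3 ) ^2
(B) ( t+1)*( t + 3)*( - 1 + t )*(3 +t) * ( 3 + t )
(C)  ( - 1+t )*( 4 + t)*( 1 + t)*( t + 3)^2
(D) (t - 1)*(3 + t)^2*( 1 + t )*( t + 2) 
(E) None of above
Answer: B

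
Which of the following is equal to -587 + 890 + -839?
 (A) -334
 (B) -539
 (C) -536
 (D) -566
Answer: C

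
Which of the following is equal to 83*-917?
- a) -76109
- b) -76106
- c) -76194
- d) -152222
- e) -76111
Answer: e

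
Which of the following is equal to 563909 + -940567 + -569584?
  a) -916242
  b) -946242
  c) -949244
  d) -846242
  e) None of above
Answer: b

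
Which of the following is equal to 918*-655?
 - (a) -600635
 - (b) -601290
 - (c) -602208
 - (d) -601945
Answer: b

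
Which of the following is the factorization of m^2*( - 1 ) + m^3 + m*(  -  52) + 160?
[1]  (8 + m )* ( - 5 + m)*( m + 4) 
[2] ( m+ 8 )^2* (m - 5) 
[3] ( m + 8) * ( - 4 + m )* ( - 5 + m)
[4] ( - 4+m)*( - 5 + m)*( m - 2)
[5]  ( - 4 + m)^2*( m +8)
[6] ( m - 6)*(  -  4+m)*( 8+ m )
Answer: 3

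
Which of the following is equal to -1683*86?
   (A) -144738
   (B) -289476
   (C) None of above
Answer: A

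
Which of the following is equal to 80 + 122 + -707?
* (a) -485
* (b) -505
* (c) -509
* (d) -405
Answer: b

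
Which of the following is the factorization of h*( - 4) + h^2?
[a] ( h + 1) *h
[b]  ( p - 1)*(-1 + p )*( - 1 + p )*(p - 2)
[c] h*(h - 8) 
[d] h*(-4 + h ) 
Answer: d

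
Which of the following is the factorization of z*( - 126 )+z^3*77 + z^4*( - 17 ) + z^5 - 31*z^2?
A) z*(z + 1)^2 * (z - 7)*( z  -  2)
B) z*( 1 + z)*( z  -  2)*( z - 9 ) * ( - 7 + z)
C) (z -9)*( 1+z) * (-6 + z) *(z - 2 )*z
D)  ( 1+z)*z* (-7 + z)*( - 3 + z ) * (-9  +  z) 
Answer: B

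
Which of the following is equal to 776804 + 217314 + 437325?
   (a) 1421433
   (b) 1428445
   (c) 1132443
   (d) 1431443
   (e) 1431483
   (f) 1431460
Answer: d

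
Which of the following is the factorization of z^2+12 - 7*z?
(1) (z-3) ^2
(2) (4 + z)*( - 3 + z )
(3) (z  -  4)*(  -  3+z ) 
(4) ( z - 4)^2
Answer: 3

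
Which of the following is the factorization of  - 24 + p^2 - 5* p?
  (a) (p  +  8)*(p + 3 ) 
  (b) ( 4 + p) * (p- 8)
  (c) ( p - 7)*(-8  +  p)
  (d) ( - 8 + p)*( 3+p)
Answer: d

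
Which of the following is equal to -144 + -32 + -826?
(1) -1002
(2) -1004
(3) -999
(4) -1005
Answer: 1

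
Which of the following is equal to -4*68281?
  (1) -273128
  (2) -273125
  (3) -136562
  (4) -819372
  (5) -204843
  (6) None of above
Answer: 6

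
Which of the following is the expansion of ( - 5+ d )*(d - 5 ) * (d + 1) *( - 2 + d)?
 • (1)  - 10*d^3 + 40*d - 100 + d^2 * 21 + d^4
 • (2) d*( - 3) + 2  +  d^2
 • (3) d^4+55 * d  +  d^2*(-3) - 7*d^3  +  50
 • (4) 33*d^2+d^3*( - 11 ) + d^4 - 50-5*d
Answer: 4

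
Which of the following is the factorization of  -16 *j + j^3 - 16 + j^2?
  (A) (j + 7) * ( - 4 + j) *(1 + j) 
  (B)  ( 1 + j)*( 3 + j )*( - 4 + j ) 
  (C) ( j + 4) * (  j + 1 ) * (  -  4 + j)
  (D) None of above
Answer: C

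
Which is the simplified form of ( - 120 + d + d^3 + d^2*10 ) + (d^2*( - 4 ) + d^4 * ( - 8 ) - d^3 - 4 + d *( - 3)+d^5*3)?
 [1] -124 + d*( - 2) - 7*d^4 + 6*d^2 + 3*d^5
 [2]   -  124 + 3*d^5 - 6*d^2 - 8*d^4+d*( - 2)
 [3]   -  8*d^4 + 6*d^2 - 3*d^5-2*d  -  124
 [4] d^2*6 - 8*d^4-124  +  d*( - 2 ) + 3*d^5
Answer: 4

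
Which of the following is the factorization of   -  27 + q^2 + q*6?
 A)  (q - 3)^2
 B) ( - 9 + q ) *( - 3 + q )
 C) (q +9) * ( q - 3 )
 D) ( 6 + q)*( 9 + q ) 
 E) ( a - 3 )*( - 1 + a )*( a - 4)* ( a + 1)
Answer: C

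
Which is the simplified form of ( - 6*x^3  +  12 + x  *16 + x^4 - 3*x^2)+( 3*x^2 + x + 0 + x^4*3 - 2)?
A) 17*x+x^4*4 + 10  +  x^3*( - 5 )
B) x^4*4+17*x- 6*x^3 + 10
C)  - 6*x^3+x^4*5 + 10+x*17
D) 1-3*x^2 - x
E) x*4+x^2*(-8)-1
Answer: B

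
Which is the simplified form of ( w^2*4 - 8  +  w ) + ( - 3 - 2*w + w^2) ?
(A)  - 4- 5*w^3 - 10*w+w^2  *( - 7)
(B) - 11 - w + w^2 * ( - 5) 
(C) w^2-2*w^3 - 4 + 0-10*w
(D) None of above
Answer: D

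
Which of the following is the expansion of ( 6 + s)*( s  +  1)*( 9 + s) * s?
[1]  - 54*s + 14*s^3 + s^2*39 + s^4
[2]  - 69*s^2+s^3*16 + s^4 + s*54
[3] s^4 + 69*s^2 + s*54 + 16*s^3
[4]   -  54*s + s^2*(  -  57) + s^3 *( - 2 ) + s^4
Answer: 3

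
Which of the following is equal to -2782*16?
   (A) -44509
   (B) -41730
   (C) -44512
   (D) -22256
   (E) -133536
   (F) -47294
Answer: C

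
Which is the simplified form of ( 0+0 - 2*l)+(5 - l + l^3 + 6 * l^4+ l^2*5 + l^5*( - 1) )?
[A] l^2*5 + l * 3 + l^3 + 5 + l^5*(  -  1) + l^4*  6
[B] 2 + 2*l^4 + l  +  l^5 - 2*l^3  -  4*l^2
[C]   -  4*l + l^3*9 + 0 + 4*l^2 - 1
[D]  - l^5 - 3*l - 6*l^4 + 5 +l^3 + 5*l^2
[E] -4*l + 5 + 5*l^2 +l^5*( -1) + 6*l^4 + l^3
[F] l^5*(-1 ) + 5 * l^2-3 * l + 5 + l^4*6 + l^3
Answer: F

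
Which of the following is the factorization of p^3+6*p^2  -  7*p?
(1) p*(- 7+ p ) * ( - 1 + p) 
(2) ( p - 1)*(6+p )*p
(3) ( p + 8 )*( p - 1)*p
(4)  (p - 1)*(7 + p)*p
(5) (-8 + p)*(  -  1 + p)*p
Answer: 4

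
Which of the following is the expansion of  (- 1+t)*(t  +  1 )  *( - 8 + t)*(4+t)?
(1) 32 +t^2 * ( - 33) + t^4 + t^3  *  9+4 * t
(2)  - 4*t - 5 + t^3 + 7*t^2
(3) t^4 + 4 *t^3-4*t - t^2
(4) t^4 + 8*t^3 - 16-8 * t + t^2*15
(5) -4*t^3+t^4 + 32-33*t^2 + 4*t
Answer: 5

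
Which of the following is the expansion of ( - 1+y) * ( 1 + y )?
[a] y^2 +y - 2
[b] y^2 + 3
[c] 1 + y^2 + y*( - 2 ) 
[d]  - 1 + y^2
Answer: d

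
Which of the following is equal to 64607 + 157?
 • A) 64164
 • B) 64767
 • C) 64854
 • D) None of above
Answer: D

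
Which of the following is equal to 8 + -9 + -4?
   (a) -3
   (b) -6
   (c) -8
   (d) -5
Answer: d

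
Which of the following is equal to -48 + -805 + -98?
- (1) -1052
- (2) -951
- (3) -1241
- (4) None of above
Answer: 2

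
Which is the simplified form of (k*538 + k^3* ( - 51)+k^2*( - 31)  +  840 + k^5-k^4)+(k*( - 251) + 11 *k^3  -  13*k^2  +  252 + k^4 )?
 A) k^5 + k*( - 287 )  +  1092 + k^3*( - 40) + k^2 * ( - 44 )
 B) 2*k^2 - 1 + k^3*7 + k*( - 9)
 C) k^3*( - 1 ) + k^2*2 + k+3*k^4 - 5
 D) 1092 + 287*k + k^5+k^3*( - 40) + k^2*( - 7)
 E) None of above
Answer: E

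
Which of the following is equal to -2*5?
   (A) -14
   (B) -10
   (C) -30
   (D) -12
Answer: B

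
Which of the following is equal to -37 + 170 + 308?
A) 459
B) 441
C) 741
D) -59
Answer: B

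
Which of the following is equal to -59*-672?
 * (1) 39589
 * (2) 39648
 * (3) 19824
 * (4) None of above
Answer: 2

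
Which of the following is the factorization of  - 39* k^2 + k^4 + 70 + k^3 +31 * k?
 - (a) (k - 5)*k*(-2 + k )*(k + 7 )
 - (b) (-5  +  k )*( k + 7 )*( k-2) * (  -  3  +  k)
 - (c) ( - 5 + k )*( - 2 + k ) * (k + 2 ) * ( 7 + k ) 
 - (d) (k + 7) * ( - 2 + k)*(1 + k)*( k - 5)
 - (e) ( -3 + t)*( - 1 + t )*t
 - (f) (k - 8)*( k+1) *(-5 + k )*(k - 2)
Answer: d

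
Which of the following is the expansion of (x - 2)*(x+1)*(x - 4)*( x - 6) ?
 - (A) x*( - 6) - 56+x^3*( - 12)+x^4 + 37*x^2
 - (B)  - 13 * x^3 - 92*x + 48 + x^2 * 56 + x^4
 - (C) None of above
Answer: C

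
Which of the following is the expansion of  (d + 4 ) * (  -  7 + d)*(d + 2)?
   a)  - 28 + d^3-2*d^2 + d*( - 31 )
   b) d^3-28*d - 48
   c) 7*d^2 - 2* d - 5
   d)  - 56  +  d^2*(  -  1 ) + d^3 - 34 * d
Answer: d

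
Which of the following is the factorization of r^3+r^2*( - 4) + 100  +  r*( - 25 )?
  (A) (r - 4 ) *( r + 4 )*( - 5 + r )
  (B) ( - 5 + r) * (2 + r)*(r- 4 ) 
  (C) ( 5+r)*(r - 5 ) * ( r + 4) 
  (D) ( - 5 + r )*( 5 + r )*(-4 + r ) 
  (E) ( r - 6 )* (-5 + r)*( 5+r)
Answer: D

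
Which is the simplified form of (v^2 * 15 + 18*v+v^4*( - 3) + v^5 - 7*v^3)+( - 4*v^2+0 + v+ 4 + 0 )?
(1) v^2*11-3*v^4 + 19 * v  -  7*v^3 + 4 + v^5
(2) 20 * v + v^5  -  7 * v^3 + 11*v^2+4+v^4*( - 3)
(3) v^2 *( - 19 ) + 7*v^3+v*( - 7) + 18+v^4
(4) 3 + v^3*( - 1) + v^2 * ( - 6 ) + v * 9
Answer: 1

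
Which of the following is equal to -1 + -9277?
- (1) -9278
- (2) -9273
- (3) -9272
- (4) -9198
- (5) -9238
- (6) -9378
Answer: 1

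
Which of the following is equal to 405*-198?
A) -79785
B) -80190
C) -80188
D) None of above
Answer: B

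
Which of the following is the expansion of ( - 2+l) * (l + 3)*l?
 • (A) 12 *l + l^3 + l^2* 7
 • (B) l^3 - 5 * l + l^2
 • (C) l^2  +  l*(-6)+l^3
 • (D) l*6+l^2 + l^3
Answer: C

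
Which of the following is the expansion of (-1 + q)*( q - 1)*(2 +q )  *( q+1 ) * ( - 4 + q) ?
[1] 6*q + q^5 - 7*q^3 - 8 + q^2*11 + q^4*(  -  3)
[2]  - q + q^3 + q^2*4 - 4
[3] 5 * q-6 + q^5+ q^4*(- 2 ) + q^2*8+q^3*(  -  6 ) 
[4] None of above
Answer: 1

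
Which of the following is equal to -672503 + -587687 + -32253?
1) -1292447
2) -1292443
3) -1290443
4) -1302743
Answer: 2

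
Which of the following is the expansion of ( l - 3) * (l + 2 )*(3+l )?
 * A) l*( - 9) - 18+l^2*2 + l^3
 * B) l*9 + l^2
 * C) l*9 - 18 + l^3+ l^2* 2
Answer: A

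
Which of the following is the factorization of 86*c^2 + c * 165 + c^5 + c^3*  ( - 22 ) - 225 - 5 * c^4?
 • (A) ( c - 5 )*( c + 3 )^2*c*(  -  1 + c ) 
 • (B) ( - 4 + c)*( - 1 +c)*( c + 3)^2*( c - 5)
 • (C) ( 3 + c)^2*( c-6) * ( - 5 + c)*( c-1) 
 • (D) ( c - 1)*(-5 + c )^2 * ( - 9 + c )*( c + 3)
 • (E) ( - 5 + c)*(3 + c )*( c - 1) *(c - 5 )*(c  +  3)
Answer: E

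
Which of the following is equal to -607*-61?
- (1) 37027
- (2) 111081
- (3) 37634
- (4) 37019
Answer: 1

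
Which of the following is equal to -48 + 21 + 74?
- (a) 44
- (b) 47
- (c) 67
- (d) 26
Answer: b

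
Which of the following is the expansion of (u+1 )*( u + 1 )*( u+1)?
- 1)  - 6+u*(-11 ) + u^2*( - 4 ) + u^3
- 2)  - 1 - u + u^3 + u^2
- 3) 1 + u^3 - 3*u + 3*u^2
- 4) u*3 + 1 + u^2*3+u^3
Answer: 4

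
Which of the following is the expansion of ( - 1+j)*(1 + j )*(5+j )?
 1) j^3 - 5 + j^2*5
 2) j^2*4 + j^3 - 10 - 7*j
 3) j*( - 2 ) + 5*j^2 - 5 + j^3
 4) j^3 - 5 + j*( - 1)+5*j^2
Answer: 4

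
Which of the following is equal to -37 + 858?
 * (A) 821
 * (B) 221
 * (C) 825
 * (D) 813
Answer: A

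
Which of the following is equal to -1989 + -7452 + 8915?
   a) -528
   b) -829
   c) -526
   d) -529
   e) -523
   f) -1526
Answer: c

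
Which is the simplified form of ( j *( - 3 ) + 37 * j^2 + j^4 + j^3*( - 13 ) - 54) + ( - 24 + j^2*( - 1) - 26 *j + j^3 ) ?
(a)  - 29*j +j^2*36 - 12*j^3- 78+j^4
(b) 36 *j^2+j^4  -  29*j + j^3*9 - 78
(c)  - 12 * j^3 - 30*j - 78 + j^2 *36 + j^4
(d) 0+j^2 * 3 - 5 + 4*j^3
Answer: a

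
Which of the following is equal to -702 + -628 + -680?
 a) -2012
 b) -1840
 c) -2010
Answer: c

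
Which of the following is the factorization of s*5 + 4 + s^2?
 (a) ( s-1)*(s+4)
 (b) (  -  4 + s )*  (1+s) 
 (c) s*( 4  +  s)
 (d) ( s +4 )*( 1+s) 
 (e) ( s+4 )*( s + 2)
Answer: d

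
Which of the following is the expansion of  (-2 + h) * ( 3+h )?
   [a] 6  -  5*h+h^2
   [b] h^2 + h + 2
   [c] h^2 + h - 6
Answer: c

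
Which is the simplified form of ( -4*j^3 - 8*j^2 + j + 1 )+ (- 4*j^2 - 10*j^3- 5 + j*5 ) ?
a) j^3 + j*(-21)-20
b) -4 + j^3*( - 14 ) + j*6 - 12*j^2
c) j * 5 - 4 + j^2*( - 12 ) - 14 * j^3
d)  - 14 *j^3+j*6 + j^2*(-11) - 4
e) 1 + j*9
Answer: b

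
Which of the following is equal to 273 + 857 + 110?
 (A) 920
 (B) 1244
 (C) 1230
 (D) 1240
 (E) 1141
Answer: D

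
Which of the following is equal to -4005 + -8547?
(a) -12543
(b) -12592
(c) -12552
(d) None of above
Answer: c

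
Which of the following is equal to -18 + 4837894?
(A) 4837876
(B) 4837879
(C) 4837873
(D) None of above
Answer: A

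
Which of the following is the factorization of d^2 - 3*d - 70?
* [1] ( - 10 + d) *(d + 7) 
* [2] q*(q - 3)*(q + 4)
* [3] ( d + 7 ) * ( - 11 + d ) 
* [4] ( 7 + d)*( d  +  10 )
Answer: 1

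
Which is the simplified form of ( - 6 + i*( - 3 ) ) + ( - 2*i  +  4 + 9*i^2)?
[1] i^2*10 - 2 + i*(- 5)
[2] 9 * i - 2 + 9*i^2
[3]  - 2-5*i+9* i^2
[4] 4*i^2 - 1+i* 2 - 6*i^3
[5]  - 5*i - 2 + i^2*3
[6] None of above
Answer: 3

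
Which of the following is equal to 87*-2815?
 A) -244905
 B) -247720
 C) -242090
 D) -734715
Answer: A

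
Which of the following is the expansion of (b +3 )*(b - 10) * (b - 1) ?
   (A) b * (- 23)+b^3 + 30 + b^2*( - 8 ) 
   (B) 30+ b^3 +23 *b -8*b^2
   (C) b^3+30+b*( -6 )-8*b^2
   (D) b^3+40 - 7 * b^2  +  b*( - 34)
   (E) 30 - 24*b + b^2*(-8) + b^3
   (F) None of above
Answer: A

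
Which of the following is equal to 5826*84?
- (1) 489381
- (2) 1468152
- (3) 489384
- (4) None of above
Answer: 3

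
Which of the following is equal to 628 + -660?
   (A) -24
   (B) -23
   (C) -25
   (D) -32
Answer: D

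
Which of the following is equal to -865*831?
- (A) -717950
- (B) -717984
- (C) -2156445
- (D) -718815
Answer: D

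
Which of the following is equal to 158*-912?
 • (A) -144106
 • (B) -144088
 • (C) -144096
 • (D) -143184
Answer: C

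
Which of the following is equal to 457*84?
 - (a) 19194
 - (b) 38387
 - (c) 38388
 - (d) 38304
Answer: c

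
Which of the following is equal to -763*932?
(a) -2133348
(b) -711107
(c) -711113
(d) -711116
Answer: d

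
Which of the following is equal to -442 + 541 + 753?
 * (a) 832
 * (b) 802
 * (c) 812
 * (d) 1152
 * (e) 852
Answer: e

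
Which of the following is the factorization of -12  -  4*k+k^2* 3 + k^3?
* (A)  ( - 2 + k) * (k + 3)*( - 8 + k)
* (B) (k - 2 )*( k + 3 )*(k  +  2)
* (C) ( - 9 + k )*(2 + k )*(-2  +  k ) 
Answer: B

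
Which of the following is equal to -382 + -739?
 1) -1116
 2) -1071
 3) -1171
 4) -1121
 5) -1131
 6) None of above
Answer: 4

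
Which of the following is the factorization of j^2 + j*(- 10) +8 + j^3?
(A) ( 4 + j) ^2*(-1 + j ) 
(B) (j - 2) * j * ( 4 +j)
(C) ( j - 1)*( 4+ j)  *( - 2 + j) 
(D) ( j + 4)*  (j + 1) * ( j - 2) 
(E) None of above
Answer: C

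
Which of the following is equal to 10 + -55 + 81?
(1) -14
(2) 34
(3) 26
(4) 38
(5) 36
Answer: 5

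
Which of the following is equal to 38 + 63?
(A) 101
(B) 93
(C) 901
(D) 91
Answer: A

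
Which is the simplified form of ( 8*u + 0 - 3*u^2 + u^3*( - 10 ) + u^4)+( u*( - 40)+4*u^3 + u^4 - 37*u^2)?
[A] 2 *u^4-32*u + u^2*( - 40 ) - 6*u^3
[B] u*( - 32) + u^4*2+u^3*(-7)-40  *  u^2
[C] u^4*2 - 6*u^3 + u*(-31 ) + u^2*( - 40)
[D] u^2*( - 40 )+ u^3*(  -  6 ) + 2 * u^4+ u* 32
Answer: A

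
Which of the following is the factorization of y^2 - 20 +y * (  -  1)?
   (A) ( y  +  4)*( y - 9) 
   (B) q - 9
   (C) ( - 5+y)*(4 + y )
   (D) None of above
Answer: C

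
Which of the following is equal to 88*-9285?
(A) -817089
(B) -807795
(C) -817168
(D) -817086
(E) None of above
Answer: E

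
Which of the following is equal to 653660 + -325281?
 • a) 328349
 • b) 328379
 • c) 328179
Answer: b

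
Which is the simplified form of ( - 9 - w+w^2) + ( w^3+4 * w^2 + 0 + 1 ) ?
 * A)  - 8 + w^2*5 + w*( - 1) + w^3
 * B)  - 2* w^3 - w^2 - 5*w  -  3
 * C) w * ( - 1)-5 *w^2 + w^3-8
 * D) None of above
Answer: A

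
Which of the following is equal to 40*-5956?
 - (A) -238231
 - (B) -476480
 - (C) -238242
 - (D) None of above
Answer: D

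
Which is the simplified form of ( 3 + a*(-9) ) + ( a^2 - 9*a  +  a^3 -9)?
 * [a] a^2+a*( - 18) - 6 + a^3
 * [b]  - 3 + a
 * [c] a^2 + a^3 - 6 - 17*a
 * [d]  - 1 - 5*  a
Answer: a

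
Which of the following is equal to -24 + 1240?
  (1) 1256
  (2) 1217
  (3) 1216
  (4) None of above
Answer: 3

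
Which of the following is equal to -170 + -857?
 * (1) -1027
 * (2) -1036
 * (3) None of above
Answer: 1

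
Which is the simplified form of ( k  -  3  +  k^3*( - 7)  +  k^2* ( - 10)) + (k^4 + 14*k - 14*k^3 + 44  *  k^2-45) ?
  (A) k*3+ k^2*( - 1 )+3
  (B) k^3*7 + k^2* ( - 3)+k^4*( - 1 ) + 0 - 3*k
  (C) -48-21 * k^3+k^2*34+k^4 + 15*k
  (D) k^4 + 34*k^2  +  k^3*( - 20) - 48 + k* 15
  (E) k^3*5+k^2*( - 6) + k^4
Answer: C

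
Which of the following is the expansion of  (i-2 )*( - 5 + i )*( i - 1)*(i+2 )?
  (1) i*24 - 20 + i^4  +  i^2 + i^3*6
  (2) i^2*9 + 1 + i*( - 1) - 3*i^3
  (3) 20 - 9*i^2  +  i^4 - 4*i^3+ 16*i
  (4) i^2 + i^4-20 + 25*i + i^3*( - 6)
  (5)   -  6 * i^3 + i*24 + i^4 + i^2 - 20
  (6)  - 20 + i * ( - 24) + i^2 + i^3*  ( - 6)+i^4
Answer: 5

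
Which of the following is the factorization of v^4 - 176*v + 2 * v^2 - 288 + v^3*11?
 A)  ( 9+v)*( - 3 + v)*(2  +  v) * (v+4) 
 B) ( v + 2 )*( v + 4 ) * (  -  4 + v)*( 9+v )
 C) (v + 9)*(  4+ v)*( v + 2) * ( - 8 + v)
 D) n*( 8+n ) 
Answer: B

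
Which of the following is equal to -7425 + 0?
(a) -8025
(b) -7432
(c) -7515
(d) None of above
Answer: d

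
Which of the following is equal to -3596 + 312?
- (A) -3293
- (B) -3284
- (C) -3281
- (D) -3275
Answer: B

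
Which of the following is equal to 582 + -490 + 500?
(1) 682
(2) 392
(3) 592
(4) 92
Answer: 3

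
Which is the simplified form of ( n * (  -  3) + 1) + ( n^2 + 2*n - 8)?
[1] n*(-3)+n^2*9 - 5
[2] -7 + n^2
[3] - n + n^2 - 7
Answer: 3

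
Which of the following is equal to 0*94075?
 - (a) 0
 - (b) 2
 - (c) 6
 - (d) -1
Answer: a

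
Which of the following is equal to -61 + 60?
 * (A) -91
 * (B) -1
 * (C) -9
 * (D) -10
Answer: B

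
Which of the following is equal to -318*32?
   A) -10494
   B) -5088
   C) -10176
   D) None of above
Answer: C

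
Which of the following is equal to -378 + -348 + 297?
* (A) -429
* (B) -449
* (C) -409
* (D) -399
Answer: A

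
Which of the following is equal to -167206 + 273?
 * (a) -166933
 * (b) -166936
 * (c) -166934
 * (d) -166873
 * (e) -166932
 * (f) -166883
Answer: a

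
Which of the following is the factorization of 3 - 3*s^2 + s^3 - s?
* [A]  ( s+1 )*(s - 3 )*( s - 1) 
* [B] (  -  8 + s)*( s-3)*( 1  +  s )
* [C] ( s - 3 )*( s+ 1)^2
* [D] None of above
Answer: A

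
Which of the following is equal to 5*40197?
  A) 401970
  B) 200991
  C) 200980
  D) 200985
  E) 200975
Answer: D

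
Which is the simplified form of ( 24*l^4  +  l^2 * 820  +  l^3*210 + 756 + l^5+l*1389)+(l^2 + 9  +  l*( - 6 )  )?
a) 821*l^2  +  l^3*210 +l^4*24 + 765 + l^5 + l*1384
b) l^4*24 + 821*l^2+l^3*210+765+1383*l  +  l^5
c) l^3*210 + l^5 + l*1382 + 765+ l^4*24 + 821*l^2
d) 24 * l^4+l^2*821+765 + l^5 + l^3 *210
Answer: b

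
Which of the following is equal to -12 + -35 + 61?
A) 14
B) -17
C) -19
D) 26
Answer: A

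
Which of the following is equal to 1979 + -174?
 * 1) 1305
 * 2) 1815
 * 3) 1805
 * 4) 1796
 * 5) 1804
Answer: 3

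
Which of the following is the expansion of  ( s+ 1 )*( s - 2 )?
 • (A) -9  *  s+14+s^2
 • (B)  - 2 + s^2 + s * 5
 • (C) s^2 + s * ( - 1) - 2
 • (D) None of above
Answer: C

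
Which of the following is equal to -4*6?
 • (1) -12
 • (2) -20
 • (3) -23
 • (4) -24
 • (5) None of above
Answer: 4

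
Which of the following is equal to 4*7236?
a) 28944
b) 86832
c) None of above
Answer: a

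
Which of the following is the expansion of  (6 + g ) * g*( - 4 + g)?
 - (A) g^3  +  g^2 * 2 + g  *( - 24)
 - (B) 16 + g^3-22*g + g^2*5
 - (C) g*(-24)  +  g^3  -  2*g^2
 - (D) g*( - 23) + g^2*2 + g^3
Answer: A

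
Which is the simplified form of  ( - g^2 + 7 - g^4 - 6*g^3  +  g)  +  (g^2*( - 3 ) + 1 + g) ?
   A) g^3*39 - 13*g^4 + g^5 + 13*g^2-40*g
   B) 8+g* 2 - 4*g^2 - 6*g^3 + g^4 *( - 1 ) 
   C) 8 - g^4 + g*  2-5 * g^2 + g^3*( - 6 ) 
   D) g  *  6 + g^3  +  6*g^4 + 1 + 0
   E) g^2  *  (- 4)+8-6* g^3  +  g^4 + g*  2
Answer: B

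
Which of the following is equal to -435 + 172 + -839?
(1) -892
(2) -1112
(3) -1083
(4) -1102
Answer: 4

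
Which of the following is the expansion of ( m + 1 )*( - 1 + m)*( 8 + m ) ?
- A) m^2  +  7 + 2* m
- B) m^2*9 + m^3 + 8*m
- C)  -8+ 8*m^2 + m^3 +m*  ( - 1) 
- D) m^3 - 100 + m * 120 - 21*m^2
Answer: C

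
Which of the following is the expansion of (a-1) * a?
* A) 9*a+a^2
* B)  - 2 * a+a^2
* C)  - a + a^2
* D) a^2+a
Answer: C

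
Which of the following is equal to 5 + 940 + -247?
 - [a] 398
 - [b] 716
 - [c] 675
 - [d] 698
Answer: d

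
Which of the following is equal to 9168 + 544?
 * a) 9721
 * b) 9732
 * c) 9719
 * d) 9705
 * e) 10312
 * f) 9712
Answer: f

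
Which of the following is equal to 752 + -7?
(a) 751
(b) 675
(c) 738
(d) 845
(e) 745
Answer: e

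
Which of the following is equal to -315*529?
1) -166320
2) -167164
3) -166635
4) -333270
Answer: 3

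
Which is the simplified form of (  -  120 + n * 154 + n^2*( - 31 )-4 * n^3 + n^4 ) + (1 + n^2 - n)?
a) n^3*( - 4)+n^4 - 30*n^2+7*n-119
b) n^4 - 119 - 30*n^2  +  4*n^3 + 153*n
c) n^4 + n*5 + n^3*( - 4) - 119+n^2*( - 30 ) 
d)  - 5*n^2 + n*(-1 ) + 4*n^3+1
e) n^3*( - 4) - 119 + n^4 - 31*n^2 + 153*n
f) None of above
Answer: f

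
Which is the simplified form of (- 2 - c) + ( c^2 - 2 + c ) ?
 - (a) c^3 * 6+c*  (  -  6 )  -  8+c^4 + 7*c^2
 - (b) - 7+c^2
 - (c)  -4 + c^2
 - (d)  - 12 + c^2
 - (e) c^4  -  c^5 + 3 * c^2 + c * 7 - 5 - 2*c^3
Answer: c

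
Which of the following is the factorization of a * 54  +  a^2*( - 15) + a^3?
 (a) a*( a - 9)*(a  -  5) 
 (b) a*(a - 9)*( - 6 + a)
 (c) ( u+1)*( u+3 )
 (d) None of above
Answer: b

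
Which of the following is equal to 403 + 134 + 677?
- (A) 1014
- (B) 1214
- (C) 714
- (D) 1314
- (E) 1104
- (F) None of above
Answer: B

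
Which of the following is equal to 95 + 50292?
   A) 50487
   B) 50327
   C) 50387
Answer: C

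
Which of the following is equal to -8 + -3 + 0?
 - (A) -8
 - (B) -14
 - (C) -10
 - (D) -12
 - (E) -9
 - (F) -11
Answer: F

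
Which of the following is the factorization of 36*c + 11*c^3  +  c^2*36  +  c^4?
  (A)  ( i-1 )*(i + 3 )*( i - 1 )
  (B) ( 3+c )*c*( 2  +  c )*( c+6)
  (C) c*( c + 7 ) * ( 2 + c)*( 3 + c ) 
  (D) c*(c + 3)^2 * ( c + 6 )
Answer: B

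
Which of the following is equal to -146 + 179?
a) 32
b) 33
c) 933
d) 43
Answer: b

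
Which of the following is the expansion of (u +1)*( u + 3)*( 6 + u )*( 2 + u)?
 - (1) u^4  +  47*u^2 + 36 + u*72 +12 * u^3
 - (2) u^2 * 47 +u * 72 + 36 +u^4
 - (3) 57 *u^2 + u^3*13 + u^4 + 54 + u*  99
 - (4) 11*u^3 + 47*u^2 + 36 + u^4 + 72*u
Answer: 1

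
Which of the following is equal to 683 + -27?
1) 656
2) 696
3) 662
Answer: 1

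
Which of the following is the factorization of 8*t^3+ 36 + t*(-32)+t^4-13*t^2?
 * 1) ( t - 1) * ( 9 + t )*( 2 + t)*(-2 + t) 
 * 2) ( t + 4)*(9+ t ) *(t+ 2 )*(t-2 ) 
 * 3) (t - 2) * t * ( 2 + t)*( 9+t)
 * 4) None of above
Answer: 1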